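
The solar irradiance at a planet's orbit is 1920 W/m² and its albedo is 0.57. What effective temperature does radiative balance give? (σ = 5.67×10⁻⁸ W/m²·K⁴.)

T ≈ 246 K

Power absorbed = (1−a)S·πR²; power emitted = 4πR²σT⁴. Equating and cancelling πR²:
T = ((1−a)S / 4σ)^(1/4) = (826 / (4 × 5.67×10⁻⁸))^(1/4) = (3.64×10^9)^(1/4).
T = 246 K.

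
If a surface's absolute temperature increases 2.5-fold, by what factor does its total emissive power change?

factor ≈ 39.1

P ∝ T⁴, so the power scales as (2.5)⁴ = 39.1.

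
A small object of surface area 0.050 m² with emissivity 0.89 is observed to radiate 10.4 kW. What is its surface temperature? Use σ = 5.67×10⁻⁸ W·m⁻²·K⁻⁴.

From P = εσAT⁴, T = (P / εσA)^(1/4) = (10400 / (0.89 × 5.67×10⁻⁸ × 0.0500))^(1/4).
T = (4.12×10^12)^(1/4) = 1420 K.

T ≈ 1420 K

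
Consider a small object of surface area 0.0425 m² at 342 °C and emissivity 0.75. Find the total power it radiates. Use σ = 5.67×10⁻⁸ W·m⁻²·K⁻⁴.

P ≈ 259 W

342 °C = 615 K.
P = εσAT⁴ = 0.75 × 5.67×10⁻⁸ × 0.0425 × (615)⁴ = 0.75 × 5.67×10⁻⁸ × 0.0425 × 1.43×10^11.
P = 259 W.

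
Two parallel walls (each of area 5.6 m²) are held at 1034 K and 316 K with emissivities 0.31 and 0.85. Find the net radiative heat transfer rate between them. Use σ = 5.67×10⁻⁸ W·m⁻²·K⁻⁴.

For two large parallel gray plates, q = σ(T₁⁴ − T₂⁴) / (1/ε₁ + 1/ε₂ − 1).
1/ε₁ + 1/ε₂ − 1 = 1/0.31 + 1/0.85 − 1 = 3.402.
T₁⁴ − T₂⁴ = 1.14×10^12 − 9.97×10^9 = 1.13×10^12 K⁴.
q = 5.67×10⁻⁸ × 1.13×10^12 / 3.402 = 18900 W/m².
Q = q·A = 18900 × 5.6 = 1.06×10^5 W.

Q ≈ 1.06×10^5 W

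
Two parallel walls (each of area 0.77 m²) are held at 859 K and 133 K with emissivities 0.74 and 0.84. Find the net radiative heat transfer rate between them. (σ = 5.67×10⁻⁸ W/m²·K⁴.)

Q ≈ 15400 W

For two large parallel gray plates, q = σ(T₁⁴ − T₂⁴) / (1/ε₁ + 1/ε₂ − 1).
1/ε₁ + 1/ε₂ − 1 = 1/0.74 + 1/0.84 − 1 = 1.542.
T₁⁴ − T₂⁴ = 5.44×10^11 − 3.13×10^8 = 5.44×10^11 K⁴.
q = 5.67×10⁻⁸ × 5.44×10^11 / 1.542 = 20000 W/m².
Q = q·A = 20000 × 0.77 = 15400 W.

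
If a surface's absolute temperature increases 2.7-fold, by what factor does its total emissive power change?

factor ≈ 53.1

P ∝ T⁴, so the power scales as (2.7)⁴ = 53.1.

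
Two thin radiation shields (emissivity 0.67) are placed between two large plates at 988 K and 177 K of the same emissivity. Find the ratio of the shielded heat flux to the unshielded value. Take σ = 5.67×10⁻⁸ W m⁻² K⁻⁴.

With N identical shields there are N+1 = 3 gaps in series, each with the same radiative resistance, so the flux falls to 1/(N+1) of its unshielded value.

ratio ≈ 0.333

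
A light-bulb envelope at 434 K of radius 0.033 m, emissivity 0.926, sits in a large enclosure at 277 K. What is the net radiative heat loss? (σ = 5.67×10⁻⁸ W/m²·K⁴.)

Q ≈ 21.3 W

A = 4πr² = 4π × (0.033)² = 0.0137 m².
Q = εσA(T⁴ − T_s⁴). T⁴ − T_s⁴ = (434)⁴ − (277)⁴ = 3.55×10^10 − 5.89×10^9 = 2.96×10^10 K⁴.
Q = 0.926 × 5.67×10⁻⁸ × 0.0137 × 2.96×10^10 = 21.3 W.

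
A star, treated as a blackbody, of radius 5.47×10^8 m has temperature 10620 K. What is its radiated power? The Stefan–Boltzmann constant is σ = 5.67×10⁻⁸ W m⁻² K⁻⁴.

P ≈ 2.71×10^27 W

A = 4πr² = 4π × (5.47×10^8)² = 3.76×10^18 m².
P = σAT⁴ = 5.67×10⁻⁸ × 3.76×10^18 × (10620)⁴ = 5.67×10⁻⁸ × 3.76×10^18 × 1.27×10^16.
P = 2.71×10^27 W.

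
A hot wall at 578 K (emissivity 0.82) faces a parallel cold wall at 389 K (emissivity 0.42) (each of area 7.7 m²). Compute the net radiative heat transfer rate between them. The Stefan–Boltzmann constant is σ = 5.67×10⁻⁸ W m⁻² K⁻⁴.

Q ≈ 14900 W

For two large parallel gray plates, q = σ(T₁⁴ − T₂⁴) / (1/ε₁ + 1/ε₂ − 1).
1/ε₁ + 1/ε₂ − 1 = 1/0.82 + 1/0.42 − 1 = 2.600.
T₁⁴ − T₂⁴ = 1.12×10^11 − 2.29×10^10 = 8.87×10^10 K⁴.
q = 5.67×10⁻⁸ × 8.87×10^10 / 2.600 = 1930 W/m².
Q = q·A = 1930 × 7.7 = 14900 W.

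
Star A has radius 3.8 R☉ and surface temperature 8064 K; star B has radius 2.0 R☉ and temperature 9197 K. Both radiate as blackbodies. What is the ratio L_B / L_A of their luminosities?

L_B/L_A ≈ 0.469

L = 4πR²σT⁴ ∝ R²T⁴, so L_B/L_A = (2.0/3.8)² × (9197/8064)⁴ = 0.277 × 1.69 = 0.469.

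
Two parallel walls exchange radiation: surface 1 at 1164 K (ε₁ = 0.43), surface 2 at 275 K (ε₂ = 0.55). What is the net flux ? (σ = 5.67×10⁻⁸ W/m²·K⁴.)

For two large parallel gray plates, q = σ(T₁⁴ − T₂⁴) / (1/ε₁ + 1/ε₂ − 1).
1/ε₁ + 1/ε₂ − 1 = 1/0.43 + 1/0.55 − 1 = 3.144.
T₁⁴ − T₂⁴ = 1.84×10^12 − 5.72×10^9 = 1.83×10^12 K⁴.
q = 5.67×10⁻⁸ × 1.83×10^12 / 3.144 = 33000 W/m².

q ≈ 33000 W/m²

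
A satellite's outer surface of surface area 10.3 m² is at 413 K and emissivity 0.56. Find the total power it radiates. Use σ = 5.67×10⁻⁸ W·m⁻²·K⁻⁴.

P = εσAT⁴ = 0.56 × 5.67×10⁻⁸ × 10.3 × (413)⁴ = 0.56 × 5.67×10⁻⁸ × 10.3 × 2.91×10^10.
P = 9510 W.

P ≈ 9510 W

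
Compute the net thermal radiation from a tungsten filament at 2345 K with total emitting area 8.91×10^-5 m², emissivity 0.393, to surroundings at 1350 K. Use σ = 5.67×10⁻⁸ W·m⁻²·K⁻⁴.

Q ≈ 53.4 W

Q = εσA(T⁴ − T_s⁴). T⁴ − T_s⁴ = (2345)⁴ − (1350)⁴ = 3.02×10^13 − 3.32×10^12 = 2.69×10^13 K⁴.
Q = 0.393 × 5.67×10⁻⁸ × 8.91×10^-5 × 2.69×10^13 = 53.4 W.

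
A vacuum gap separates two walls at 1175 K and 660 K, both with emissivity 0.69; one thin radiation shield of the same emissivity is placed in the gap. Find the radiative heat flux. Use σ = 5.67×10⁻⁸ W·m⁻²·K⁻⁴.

q ≈ 25600 W/m²

Each of the 2 gaps contributes resistance (2/ε − 1) = 2/0.69 − 1 = 1.899; total = 3.797.
q = σ(T₁⁴ − T₂⁴) / 3.797 = 5.67×10⁻⁸ × 1.72×10^12 / 3.797 = 25600 W/m².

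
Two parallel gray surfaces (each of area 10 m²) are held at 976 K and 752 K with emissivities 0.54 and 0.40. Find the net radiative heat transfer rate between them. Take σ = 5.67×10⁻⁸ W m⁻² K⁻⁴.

For two large parallel gray plates, q = σ(T₁⁴ − T₂⁴) / (1/ε₁ + 1/ε₂ − 1).
1/ε₁ + 1/ε₂ − 1 = 1/0.54 + 1/0.40 − 1 = 3.352.
T₁⁴ − T₂⁴ = 9.07×10^11 − 3.20×10^11 = 5.88×10^11 K⁴.
q = 5.67×10⁻⁸ × 5.88×10^11 / 3.352 = 9940 W/m².
Q = q·A = 9940 × 10 = 99400 W.

Q ≈ 99400 W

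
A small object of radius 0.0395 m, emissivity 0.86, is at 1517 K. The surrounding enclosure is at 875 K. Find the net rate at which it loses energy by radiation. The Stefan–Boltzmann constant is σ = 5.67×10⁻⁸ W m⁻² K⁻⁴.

Q ≈ 4500 W

A = 4πr² = 4π × (0.0395)² = 0.0196 m².
Q = εσA(T⁴ − T_s⁴). T⁴ − T_s⁴ = (1517)⁴ − (875)⁴ = 5.30×10^12 − 5.86×10^11 = 4.71×10^12 K⁴.
Q = 0.86 × 5.67×10⁻⁸ × 0.0196 × 4.71×10^12 = 4500 W.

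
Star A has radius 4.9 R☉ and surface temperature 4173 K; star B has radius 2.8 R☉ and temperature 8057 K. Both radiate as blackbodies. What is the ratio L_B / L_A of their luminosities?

L = 4πR²σT⁴ ∝ R²T⁴, so L_B/L_A = (2.8/4.9)² × (8057/4173)⁴ = 0.327 × 13.9 = 4.54.

L_B/L_A ≈ 4.54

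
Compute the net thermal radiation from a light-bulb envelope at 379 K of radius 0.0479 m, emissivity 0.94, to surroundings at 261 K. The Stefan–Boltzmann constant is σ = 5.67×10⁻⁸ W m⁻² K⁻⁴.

Q ≈ 24.6 W

A = 4πr² = 4π × (0.0479)² = 0.0288 m².
Q = εσA(T⁴ − T_s⁴). T⁴ − T_s⁴ = (379)⁴ − (261)⁴ = 2.06×10^10 − 4.64×10^9 = 1.60×10^10 K⁴.
Q = 0.94 × 5.67×10⁻⁸ × 0.0288 × 1.60×10^10 = 24.6 W.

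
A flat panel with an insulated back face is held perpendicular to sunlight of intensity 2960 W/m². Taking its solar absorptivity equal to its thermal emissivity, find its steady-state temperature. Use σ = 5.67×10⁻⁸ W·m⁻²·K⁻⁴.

Absorbed flux αS = emitted flux εσT⁴ (one radiating face); with α = ε, T = (S/σ)^(1/4).
T = (2960 / 5.67×10⁻⁸)^(1/4) = (5.22×10^10)^(1/4).
T = 478 K.

T ≈ 478 K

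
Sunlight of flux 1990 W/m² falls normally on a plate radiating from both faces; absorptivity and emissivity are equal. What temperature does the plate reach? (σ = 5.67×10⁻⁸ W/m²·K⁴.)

Absorbed flux αS = emitted flux 2εσT⁴ per unit area; with α = ε this gives T = (S/2σ)^(1/4).
T = (1990 / (2 × 5.67×10⁻⁸))^(1/4) = (1.75×10^10)^(1/4).
T = 364 K.

T ≈ 364 K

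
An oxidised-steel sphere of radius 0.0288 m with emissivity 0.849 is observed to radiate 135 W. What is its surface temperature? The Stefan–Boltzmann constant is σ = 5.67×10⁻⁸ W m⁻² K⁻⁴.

A = 4πr² = 4π × (0.0288)² = 0.0104 m².
From P = εσAT⁴, T = (P / εσA)^(1/4) = (135 / (0.849 × 5.67×10⁻⁸ × 0.0104))^(1/4).
T = (2.69×10^11)^(1/4) = 720 K.

T ≈ 720 K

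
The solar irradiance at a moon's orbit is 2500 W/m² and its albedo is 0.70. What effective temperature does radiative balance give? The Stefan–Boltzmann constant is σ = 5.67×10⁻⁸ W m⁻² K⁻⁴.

T ≈ 240 K

Power absorbed = (1−a)S·πR²; power emitted = 4πR²σT⁴. Equating and cancelling πR²:
T = ((1−a)S / 4σ)^(1/4) = (750 / (4 × 5.67×10⁻⁸))^(1/4) = (3.31×10^9)^(1/4).
T = 240 K.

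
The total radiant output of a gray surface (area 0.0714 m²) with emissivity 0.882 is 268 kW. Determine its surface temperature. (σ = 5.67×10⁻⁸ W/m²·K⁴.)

From P = εσAT⁴, T = (P / εσA)^(1/4) = (2.68×10^5 / (0.882 × 5.67×10⁻⁸ × 0.0714))^(1/4).
T = (7.51×10^13)^(1/4) = 2940 K.

T ≈ 2940 K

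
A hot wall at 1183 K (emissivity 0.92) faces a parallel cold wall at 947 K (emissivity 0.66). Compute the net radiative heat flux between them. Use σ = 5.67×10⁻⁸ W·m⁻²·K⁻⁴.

q ≈ 40900 W/m²

For two large parallel gray plates, q = σ(T₁⁴ − T₂⁴) / (1/ε₁ + 1/ε₂ − 1).
1/ε₁ + 1/ε₂ − 1 = 1/0.92 + 1/0.66 − 1 = 1.602.
T₁⁴ − T₂⁴ = 1.96×10^12 − 8.04×10^11 = 1.15×10^12 K⁴.
q = 5.67×10⁻⁸ × 1.15×10^12 / 1.602 = 40900 W/m².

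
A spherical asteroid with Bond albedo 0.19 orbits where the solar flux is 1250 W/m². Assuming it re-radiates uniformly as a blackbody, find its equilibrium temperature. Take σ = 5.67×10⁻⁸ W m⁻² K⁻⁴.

T ≈ 258 K

Power absorbed = (1−a)S·πR²; power emitted = 4πR²σT⁴. Equating and cancelling πR²:
T = ((1−a)S / 4σ)^(1/4) = (1010 / (4 × 5.67×10⁻⁸))^(1/4) = (4.46×10^9)^(1/4).
T = 258 K.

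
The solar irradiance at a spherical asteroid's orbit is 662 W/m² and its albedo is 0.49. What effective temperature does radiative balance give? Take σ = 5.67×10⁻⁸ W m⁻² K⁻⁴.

Power absorbed = (1−a)S·πR²; power emitted = 4πR²σT⁴. Equating and cancelling πR²:
T = ((1−a)S / 4σ)^(1/4) = (338 / (4 × 5.67×10⁻⁸))^(1/4) = (1.49×10^9)^(1/4).
T = 196 K.

T ≈ 196 K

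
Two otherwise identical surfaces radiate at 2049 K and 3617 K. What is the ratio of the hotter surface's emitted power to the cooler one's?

ratio ≈ 9.71

P ∝ T⁴, so the ratio is (3617/2049)⁴ = (1.765)⁴ = 9.71.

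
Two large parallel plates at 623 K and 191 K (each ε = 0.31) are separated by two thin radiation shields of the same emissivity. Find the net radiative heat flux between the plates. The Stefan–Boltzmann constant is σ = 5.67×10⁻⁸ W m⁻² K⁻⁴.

Each of the 3 gaps contributes resistance (2/ε − 1) = 2/0.31 − 1 = 5.452; total = 16.35.
q = σ(T₁⁴ − T₂⁴) / 16.35 = 5.67×10⁻⁸ × 1.49×10^11 / 16.35 = 518 W/m².

q ≈ 518 W/m²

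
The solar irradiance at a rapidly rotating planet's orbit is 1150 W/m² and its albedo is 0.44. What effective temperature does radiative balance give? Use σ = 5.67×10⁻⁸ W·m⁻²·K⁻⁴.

Power absorbed = (1−a)S·πR²; power emitted = 4πR²σT⁴. Equating and cancelling πR²:
T = ((1−a)S / 4σ)^(1/4) = (644 / (4 × 5.67×10⁻⁸))^(1/4) = (2.84×10^9)^(1/4).
T = 231 K.

T ≈ 231 K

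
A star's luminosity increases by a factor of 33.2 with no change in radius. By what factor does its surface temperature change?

P ∝ T⁴ ⇒ T ∝ P^(1/4), so T scales by (33.2)^(1/4) = 2.40.

factor ≈ 2.40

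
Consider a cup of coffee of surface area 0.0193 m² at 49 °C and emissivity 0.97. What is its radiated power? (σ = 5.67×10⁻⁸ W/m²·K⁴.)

49 °C = 322 K.
P = εσAT⁴ = 0.97 × 5.67×10⁻⁸ × 0.0193 × (322)⁴ = 0.97 × 5.67×10⁻⁸ × 0.0193 × 1.08×10^10.
P = 11.4 W.

P ≈ 11.4 W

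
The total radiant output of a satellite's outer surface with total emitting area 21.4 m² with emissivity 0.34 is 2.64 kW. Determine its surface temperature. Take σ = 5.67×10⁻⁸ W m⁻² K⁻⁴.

T ≈ 283 K

From P = εσAT⁴, T = (P / εσA)^(1/4) = (2640 / (0.34 × 5.67×10⁻⁸ × 21.4))^(1/4).
T = (6.40×10^9)^(1/4) = 283 K.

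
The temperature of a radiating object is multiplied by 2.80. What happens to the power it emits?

P ∝ T⁴, so the power scales as (2.80)⁴ = 61.5.

factor ≈ 61.5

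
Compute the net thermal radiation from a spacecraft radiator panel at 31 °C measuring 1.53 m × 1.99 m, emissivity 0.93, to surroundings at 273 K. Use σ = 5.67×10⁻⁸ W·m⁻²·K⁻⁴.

A = 1.53 × 1.99 = 3.04 m².
Convert: 31 °C = 304 K.
Q = εσA(T⁴ − T_s⁴). T⁴ − T_s⁴ = (304)⁴ − (273)⁴ = 8.54×10^9 − 5.55×10^9 = 2.99×10^9 K⁴.
Q = 0.93 × 5.67×10⁻⁸ × 3.04 × 2.99×10^9 = 479 W.

Q ≈ 479 W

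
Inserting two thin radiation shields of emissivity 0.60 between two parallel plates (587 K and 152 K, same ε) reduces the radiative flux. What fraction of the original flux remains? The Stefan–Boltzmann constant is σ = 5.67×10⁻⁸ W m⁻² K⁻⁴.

ratio ≈ 0.333

With N identical shields there are N+1 = 3 gaps in series, each with the same radiative resistance, so the flux falls to 1/(N+1) of its unshielded value.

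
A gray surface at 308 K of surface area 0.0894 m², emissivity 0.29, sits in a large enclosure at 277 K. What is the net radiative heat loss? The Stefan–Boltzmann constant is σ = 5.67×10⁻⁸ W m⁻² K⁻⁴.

Q = εσA(T⁴ − T_s⁴). T⁴ − T_s⁴ = (308)⁴ − (277)⁴ = 9.00×10^9 − 5.89×10^9 = 3.11×10^9 K⁴.
Q = 0.29 × 5.67×10⁻⁸ × 0.0894 × 3.11×10^9 = 4.57 W.

Q ≈ 4.57 W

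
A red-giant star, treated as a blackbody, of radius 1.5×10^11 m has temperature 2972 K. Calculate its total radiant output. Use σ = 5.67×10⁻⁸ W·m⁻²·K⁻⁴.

A = 4πr² = 4π × (1.5×10^11)² = 2.83×10^23 m².
P = σAT⁴ = 5.67×10⁻⁸ × 2.83×10^23 × (2972)⁴ = 5.67×10⁻⁸ × 2.83×10^23 × 7.80×10^13.
P = 1.25×10^30 W.

P ≈ 1.25×10^30 W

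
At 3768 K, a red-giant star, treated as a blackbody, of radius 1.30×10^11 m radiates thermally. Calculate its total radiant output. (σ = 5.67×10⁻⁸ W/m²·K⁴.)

P ≈ 2.43×10^30 W

A = 4πr² = 4π × (1.30×10^11)² = 2.12×10^23 m².
P = σAT⁴ = 5.67×10⁻⁸ × 2.12×10^23 × (3768)⁴ = 5.67×10⁻⁸ × 2.12×10^23 × 2.02×10^14.
P = 2.43×10^30 W.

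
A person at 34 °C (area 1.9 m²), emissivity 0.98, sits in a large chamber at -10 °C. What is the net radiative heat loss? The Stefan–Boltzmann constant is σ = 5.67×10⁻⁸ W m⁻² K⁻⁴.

Q ≈ 433 W

Convert: 34 °C = 307 K; -10 °C = 263 K.
Q = εσA(T⁴ − T_s⁴). T⁴ − T_s⁴ = (307)⁴ − (263)⁴ = 8.88×10^9 − 4.78×10^9 = 4.10×10^9 K⁴.
Q = 0.98 × 5.67×10⁻⁸ × 1.90 × 4.10×10^9 = 433 W.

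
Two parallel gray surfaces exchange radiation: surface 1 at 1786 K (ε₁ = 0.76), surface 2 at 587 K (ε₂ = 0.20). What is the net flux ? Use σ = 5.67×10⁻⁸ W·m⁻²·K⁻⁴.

For two large parallel gray plates, q = σ(T₁⁴ − T₂⁴) / (1/ε₁ + 1/ε₂ − 1).
1/ε₁ + 1/ε₂ − 1 = 1/0.76 + 1/0.20 − 1 = 5.316.
T₁⁴ − T₂⁴ = 1.02×10^13 − 1.19×10^11 = 1.01×10^13 K⁴.
q = 5.67×10⁻⁸ × 1.01×10^13 / 5.316 = 1.07×10^5 W/m².

q ≈ 1.07×10^5 W/m²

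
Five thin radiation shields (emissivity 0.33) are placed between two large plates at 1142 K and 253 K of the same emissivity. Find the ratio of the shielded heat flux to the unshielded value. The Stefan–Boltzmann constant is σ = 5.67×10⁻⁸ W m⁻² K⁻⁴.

With N identical shields there are N+1 = 6 gaps in series, each with the same radiative resistance, so the flux falls to 1/(N+1) of its unshielded value.

ratio ≈ 0.167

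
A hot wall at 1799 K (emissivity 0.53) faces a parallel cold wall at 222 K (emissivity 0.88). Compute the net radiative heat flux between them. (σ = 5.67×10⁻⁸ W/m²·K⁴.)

For two large parallel gray plates, q = σ(T₁⁴ − T₂⁴) / (1/ε₁ + 1/ε₂ − 1).
1/ε₁ + 1/ε₂ − 1 = 1/0.53 + 1/0.88 − 1 = 2.023.
T₁⁴ − T₂⁴ = 1.05×10^13 − 2.43×10^9 = 1.05×10^13 K⁴.
q = 5.67×10⁻⁸ × 1.05×10^13 / 2.023 = 2.93×10^5 W/m².

q ≈ 2.93×10^5 W/m²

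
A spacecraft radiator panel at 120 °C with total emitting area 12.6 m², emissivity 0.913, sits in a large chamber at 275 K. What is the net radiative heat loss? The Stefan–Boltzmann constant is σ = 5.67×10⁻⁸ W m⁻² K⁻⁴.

Q ≈ 11800 W

Convert: 120 °C = 393 K.
Q = εσA(T⁴ − T_s⁴). T⁴ − T_s⁴ = (393)⁴ − (275)⁴ = 2.39×10^10 − 5.72×10^9 = 1.81×10^10 K⁴.
Q = 0.913 × 5.67×10⁻⁸ × 12.6 × 1.81×10^10 = 11800 W.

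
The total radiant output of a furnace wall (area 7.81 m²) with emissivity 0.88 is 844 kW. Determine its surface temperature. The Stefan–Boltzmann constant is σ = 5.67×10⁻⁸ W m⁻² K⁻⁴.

T ≈ 1210 K

From P = εσAT⁴, T = (P / εσA)^(1/4) = (8.44×10^5 / (0.88 × 5.67×10⁻⁸ × 7.81))^(1/4).
T = (2.17×10^12)^(1/4) = 1210 K.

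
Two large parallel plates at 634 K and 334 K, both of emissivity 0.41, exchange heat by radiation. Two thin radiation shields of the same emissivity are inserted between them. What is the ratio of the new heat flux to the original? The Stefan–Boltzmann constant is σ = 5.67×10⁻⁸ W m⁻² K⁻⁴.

ratio ≈ 0.333

With N identical shields there are N+1 = 3 gaps in series, each with the same radiative resistance, so the flux falls to 1/(N+1) of its unshielded value.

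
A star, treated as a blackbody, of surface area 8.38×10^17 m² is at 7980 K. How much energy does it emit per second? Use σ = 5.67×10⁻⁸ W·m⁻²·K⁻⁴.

P ≈ 1.93×10^26 W

P = σAT⁴ = 5.67×10⁻⁸ × 8.38×10^17 × (7980)⁴ = 5.67×10⁻⁸ × 8.38×10^17 × 4.06×10^15.
P = 1.93×10^26 W.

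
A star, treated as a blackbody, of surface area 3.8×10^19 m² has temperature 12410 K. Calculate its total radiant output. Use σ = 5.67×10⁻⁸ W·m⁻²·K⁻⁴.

P = σAT⁴ = 5.67×10⁻⁸ × 3.80×10^19 × (12410)⁴ = 5.67×10⁻⁸ × 3.80×10^19 × 2.37×10^16.
P = 5.11×10^28 W.

P ≈ 5.11×10^28 W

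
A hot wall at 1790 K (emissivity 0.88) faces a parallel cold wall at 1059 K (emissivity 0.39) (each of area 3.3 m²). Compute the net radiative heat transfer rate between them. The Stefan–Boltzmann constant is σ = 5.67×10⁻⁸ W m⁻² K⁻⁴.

For two large parallel gray plates, q = σ(T₁⁴ − T₂⁴) / (1/ε₁ + 1/ε₂ − 1).
1/ε₁ + 1/ε₂ − 1 = 1/0.88 + 1/0.39 − 1 = 2.700.
T₁⁴ − T₂⁴ = 1.03×10^13 − 1.26×10^12 = 9.01×10^12 K⁴.
q = 5.67×10⁻⁸ × 9.01×10^12 / 2.700 = 1.89×10^5 W/m².
Q = q·A = 1.89×10^5 × 3.3 = 6.24×10^5 W.

Q ≈ 6.24×10^5 W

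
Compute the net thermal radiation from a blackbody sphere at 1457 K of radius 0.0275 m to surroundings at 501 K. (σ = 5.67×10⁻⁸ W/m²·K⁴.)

A = 4πr² = 4π × (0.0275)² = 9.50×10^-3 m².
Q = σA(T⁴ − T_s⁴). T⁴ − T_s⁴ = (1457)⁴ − (501)⁴ = 4.51×10^12 − 6.30×10^10 = 4.44×10^12 K⁴.
Q = 5.67×10⁻⁸ × 9.50×10^-3 × 4.44×10^12 = 2390 W.

Q ≈ 2390 W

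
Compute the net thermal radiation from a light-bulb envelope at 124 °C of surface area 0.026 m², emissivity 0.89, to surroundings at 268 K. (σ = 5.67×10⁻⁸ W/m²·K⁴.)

Q ≈ 25.8 W

Convert: 124 °C = 397 K.
Q = εσA(T⁴ − T_s⁴). T⁴ − T_s⁴ = (397)⁴ − (268)⁴ = 2.48×10^10 − 5.16×10^9 = 1.97×10^10 K⁴.
Q = 0.89 × 5.67×10⁻⁸ × 0.0260 × 1.97×10^10 = 25.8 W.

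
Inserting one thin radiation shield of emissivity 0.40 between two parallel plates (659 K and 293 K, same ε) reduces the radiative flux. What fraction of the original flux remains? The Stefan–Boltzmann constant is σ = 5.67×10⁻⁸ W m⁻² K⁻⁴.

ratio ≈ 0.500

With N identical shields there are N+1 = 2 gaps in series, each with the same radiative resistance, so the flux falls to 1/(N+1) of its unshielded value.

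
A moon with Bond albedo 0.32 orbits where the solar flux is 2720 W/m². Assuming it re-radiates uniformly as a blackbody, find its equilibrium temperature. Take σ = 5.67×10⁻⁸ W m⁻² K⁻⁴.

Power absorbed = (1−a)S·πR²; power emitted = 4πR²σT⁴. Equating and cancelling πR²:
T = ((1−a)S / 4σ)^(1/4) = (1850 / (4 × 5.67×10⁻⁸))^(1/4) = (8.16×10^9)^(1/4).
T = 301 K.

T ≈ 301 K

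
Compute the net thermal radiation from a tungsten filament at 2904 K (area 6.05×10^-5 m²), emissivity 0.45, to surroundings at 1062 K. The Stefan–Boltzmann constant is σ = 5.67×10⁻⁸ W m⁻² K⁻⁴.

Q ≈ 108 W

Q = εσA(T⁴ − T_s⁴). T⁴ − T_s⁴ = (2904)⁴ − (1062)⁴ = 7.11×10^13 − 1.27×10^12 = 6.98×10^13 K⁴.
Q = 0.45 × 5.67×10⁻⁸ × 6.05×10^-5 × 6.98×10^13 = 108 W.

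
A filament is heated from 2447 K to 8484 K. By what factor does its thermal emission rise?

P ∝ T⁴, so the ratio is (8484/2447)⁴ = (3.467)⁴ = 144.

ratio ≈ 144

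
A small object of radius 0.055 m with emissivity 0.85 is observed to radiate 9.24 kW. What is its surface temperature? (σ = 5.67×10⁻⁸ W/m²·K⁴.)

A = 4πr² = 4π × (0.055)² = 0.0380 m².
From P = εσAT⁴, T = (P / εσA)^(1/4) = (9240 / (0.85 × 5.67×10⁻⁸ × 0.0380))^(1/4).
T = (5.04×10^12)^(1/4) = 1500 K.

T ≈ 1500 K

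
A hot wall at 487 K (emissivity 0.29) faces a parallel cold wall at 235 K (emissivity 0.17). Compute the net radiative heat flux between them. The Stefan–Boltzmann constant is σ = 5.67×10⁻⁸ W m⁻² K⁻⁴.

For two large parallel gray plates, q = σ(T₁⁴ − T₂⁴) / (1/ε₁ + 1/ε₂ − 1).
1/ε₁ + 1/ε₂ − 1 = 1/0.29 + 1/0.17 − 1 = 8.331.
T₁⁴ − T₂⁴ = 5.62×10^10 − 3.05×10^9 = 5.32×10^10 K⁴.
q = 5.67×10⁻⁸ × 5.32×10^10 / 8.331 = 362 W/m².

q ≈ 362 W/m²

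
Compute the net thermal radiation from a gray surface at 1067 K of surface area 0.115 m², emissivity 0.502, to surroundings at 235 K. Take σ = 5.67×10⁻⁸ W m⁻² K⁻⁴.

Q = εσA(T⁴ − T_s⁴). T⁴ − T_s⁴ = (1067)⁴ − (235)⁴ = 1.30×10^12 − 3.05×10^9 = 1.29×10^12 K⁴.
Q = 0.502 × 5.67×10⁻⁸ × 0.115 × 1.29×10^12 = 4230 W.

Q ≈ 4230 W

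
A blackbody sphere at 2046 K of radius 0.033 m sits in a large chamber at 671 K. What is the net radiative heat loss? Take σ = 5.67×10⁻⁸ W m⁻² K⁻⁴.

A = 4πr² = 4π × (0.033)² = 0.0137 m².
Q = σA(T⁴ − T_s⁴). T⁴ − T_s⁴ = (2046)⁴ − (671)⁴ = 1.75×10^13 − 2.03×10^11 = 1.73×10^13 K⁴.
Q = 5.67×10⁻⁸ × 0.0137 × 1.73×10^13 = 13400 W.

Q ≈ 13400 W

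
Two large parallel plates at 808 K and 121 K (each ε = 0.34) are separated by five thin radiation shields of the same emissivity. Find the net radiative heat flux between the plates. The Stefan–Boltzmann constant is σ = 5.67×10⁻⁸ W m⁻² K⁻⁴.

Each of the 6 gaps contributes resistance (2/ε − 1) = 2/0.34 − 1 = 4.882; total = 29.29.
q = σ(T₁⁴ − T₂⁴) / 29.29 = 5.67×10⁻⁸ × 4.26×10^11 / 29.29 = 825 W/m².

q ≈ 825 W/m²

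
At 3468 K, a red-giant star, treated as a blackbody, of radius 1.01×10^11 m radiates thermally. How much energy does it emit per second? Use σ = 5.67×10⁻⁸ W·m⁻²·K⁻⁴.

P ≈ 1.05×10^30 W

A = 4πr² = 4π × (1.01×10^11)² = 1.28×10^23 m².
P = σAT⁴ = 5.67×10⁻⁸ × 1.28×10^23 × (3468)⁴ = 5.67×10⁻⁸ × 1.28×10^23 × 1.45×10^14.
P = 1.05×10^30 W.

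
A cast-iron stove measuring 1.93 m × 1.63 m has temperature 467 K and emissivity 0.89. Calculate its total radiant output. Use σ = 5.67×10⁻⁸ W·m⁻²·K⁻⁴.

P ≈ 7550 W

A = 1.93 × 1.63 = 3.15 m².
Stefan–Boltzmann: P = εσAT⁴ = 0.89 × 5.67×10⁻⁸ × 3.15 × (467)⁴ = 0.89 × 5.67×10⁻⁸ × 3.15 × 4.76×10^10.
P = 7550 W.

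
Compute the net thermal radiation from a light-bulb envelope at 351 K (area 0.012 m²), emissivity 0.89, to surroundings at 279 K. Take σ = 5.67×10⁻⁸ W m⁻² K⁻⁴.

Q = εσA(T⁴ − T_s⁴). T⁴ − T_s⁴ = (351)⁴ − (279)⁴ = 1.52×10^10 − 6.06×10^9 = 9.12×10^9 K⁴.
Q = 0.89 × 5.67×10⁻⁸ × 0.0120 × 9.12×10^9 = 5.52 W.

Q ≈ 5.52 W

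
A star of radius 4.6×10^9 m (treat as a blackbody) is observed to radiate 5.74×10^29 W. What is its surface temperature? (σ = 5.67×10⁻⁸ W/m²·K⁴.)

A = 4πr² = 4π × (4.6×10^9)² = 2.66×10^20 m².
From P = σAT⁴, T = (P / σA)^(1/4) = (5.74×10^29 / (5.67×10⁻⁸ × 2.66×10^20))^(1/4).
T = (3.81×10^16)^(1/4) = 14000 K.

T ≈ 14000 K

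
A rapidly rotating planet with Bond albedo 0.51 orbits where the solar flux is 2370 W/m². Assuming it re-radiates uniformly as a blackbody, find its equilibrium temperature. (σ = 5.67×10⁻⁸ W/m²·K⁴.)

Power absorbed = (1−a)S·πR²; power emitted = 4πR²σT⁴. Equating and cancelling πR²:
T = ((1−a)S / 4σ)^(1/4) = (1160 / (4 × 5.67×10⁻⁸))^(1/4) = (5.12×10^9)^(1/4).
T = 268 K.

T ≈ 268 K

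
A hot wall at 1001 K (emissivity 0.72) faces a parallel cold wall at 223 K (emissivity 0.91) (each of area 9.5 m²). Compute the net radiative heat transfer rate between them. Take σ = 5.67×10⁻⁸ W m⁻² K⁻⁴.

Q ≈ 3.63×10^5 W

For two large parallel gray plates, q = σ(T₁⁴ − T₂⁴) / (1/ε₁ + 1/ε₂ − 1).
1/ε₁ + 1/ε₂ − 1 = 1/0.72 + 1/0.91 − 1 = 1.488.
T₁⁴ − T₂⁴ = 1.00×10^12 − 2.47×10^9 = 1.00×10^12 K⁴.
q = 5.67×10⁻⁸ × 1.00×10^12 / 1.488 = 38200 W/m².
Q = q·A = 38200 × 9.5 = 3.63×10^5 W.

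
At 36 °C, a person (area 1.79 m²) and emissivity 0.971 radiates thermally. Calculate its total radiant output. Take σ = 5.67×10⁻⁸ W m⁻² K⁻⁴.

36 °C = 309 K.
Stefan–Boltzmann: P = εσAT⁴ = 0.971 × 5.67×10⁻⁸ × 1.79 × (309)⁴ = 0.971 × 5.67×10⁻⁸ × 1.79 × 9.12×10^9.
P = 898 W.

P ≈ 898 W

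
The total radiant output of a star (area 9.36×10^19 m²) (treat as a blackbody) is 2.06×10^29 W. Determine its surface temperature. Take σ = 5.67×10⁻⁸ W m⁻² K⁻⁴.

From P = σAT⁴, T = (P / σA)^(1/4) = (2.06×10^29 / (5.67×10⁻⁸ × 9.36×10^19))^(1/4).
T = (3.88×10^16)^(1/4) = 14000 K.

T ≈ 14000 K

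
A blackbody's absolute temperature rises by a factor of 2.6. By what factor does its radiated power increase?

P ∝ T⁴, so the power scales as (2.6)⁴ = 45.7.

factor ≈ 45.7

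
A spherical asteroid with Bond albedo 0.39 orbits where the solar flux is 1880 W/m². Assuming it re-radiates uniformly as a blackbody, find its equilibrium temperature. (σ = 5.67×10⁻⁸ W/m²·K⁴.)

Power absorbed = (1−a)S·πR²; power emitted = 4πR²σT⁴. Equating and cancelling πR²:
T = ((1−a)S / 4σ)^(1/4) = (1150 / (4 × 5.67×10⁻⁸))^(1/4) = (5.06×10^9)^(1/4).
T = 267 K.

T ≈ 267 K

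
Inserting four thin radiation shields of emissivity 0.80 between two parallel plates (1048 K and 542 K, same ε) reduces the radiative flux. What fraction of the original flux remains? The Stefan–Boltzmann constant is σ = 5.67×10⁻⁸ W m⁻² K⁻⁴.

ratio ≈ 0.200

With N identical shields there are N+1 = 5 gaps in series, each with the same radiative resistance, so the flux falls to 1/(N+1) of its unshielded value.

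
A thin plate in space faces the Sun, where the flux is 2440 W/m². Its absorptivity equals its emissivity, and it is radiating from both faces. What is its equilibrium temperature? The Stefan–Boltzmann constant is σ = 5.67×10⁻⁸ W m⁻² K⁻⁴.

T ≈ 383 K

Absorbed flux αS = emitted flux 2εσT⁴ per unit area; with α = ε this gives T = (S/2σ)^(1/4).
T = (2440 / (2 × 5.67×10⁻⁸))^(1/4) = (2.15×10^10)^(1/4).
T = 383 K.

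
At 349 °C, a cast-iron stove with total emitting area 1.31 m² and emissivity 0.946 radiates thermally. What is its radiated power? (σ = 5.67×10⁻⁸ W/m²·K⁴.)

P ≈ 10500 W

349 °C = 622 K.
Stefan–Boltzmann: P = εσAT⁴ = 0.946 × 5.67×10⁻⁸ × 1.31 × (622)⁴ = 0.946 × 5.67×10⁻⁸ × 1.31 × 1.50×10^11.
P = 10500 W.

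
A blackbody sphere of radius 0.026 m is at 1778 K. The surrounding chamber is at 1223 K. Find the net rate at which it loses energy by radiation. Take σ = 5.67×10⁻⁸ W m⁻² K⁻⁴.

Q ≈ 3740 W

A = 4πr² = 4π × (0.026)² = 8.49×10^-3 m².
Q = σA(T⁴ − T_s⁴). T⁴ − T_s⁴ = (1778)⁴ − (1223)⁴ = 9.99×10^12 − 2.24×10^12 = 7.76×10^12 K⁴.
Q = 5.67×10⁻⁸ × 8.49×10^-3 × 7.76×10^12 = 3740 W.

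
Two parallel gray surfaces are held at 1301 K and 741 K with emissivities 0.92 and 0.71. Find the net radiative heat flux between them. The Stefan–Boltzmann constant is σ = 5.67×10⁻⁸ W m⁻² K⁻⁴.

q ≈ 97200 W/m²

For two large parallel gray plates, q = σ(T₁⁴ − T₂⁴) / (1/ε₁ + 1/ε₂ − 1).
1/ε₁ + 1/ε₂ − 1 = 1/0.92 + 1/0.71 − 1 = 1.495.
T₁⁴ − T₂⁴ = 2.86×10^12 − 3.01×10^11 = 2.56×10^12 K⁴.
q = 5.67×10⁻⁸ × 2.56×10^12 / 1.495 = 97200 W/m².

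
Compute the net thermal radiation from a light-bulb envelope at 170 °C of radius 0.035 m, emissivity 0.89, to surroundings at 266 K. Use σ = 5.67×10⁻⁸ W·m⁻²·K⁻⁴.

A = 4πr² = 4π × (0.035)² = 0.0154 m².
Convert: 170 °C = 443 K.
Q = εσA(T⁴ − T_s⁴). T⁴ − T_s⁴ = (443)⁴ − (266)⁴ = 3.85×10^10 − 5.01×10^9 = 3.35×10^10 K⁴.
Q = 0.89 × 5.67×10⁻⁸ × 0.0154 × 3.35×10^10 = 26.0 W.

Q ≈ 26.0 W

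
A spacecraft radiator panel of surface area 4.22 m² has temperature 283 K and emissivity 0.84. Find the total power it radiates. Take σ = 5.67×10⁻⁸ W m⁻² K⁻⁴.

P = εσAT⁴ = 0.84 × 5.67×10⁻⁸ × 4.22 × (283)⁴ = 0.84 × 5.67×10⁻⁸ × 4.22 × 6.41×10^9.
P = 1290 W.

P ≈ 1290 W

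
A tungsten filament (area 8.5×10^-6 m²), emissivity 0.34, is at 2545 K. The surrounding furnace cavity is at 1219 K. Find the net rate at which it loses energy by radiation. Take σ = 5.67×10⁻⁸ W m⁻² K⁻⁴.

Q ≈ 6.51 W

Q = εσA(T⁴ − T_s⁴). T⁴ − T_s⁴ = (2545)⁴ − (1219)⁴ = 4.20×10^13 − 2.21×10^12 = 3.97×10^13 K⁴.
Q = 0.34 × 5.67×10⁻⁸ × 8.50×10^-6 × 3.97×10^13 = 6.51 W.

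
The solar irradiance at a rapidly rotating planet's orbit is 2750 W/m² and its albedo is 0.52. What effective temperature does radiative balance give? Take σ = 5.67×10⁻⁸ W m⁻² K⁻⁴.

Power absorbed = (1−a)S·πR²; power emitted = 4πR²σT⁴. Equating and cancelling πR²:
T = ((1−a)S / 4σ)^(1/4) = (1320 / (4 × 5.67×10⁻⁸))^(1/4) = (5.82×10^9)^(1/4).
T = 276 K.

T ≈ 276 K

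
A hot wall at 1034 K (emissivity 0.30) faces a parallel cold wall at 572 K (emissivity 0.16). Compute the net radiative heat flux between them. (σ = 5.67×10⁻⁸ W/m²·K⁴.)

For two large parallel gray plates, q = σ(T₁⁴ − T₂⁴) / (1/ε₁ + 1/ε₂ − 1).
1/ε₁ + 1/ε₂ − 1 = 1/0.30 + 1/0.16 − 1 = 8.583.
T₁⁴ − T₂⁴ = 1.14×10^12 − 1.07×10^11 = 1.04×10^12 K⁴.
q = 5.67×10⁻⁸ × 1.04×10^12 / 8.583 = 6840 W/m².

q ≈ 6840 W/m²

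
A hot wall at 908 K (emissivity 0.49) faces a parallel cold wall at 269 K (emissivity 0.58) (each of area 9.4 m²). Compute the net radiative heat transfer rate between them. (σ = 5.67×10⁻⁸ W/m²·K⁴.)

Q ≈ 1.30×10^5 W

For two large parallel gray plates, q = σ(T₁⁴ − T₂⁴) / (1/ε₁ + 1/ε₂ − 1).
1/ε₁ + 1/ε₂ − 1 = 1/0.49 + 1/0.58 − 1 = 2.765.
T₁⁴ − T₂⁴ = 6.80×10^11 − 5.24×10^9 = 6.75×10^11 K⁴.
q = 5.67×10⁻⁸ × 6.75×10^11 / 2.765 = 13800 W/m².
Q = q·A = 13800 × 9.4 = 1.30×10^5 W.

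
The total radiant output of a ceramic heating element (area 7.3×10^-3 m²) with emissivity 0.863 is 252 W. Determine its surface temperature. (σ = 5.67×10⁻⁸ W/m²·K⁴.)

T ≈ 916 K

From P = εσAT⁴, T = (P / εσA)^(1/4) = (252 / (0.863 × 5.67×10⁻⁸ × 7.30×10^-3))^(1/4).
T = (7.05×10^11)^(1/4) = 916 K.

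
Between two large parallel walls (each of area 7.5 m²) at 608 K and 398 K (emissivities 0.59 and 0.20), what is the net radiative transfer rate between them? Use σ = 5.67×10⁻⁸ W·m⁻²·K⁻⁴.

For two large parallel gray plates, q = σ(T₁⁴ − T₂⁴) / (1/ε₁ + 1/ε₂ − 1).
1/ε₁ + 1/ε₂ − 1 = 1/0.59 + 1/0.20 − 1 = 5.695.
T₁⁴ − T₂⁴ = 1.37×10^11 − 2.51×10^10 = 1.12×10^11 K⁴.
q = 5.67×10⁻⁸ × 1.12×10^11 / 5.695 = 1110 W/m².
Q = q·A = 1110 × 7.5 = 8330 W.

Q ≈ 8330 W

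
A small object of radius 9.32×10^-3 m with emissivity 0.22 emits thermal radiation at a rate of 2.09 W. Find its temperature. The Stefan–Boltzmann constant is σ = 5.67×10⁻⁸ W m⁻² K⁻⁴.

T ≈ 626 K

A = 4πr² = 4π × (9.32×10^-3)² = 1.09×10^-3 m².
From P = εσAT⁴, T = (P / εσA)^(1/4) = (2.09 / (0.22 × 5.67×10⁻⁸ × 1.09×10^-3))^(1/4).
T = (1.53×10^11)^(1/4) = 626 K.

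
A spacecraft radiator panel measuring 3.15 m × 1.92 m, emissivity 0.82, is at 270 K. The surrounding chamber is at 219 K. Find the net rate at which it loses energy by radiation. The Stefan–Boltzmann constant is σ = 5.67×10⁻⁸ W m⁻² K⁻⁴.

A = 3.15 × 1.92 = 6.05 m².
Q = εσA(T⁴ − T_s⁴). T⁴ − T_s⁴ = (270)⁴ − (219)⁴ = 5.31×10^9 − 2.30×10^9 = 3.01×10^9 K⁴.
Q = 0.82 × 5.67×10⁻⁸ × 6.05 × 3.01×10^9 = 848 W.

Q ≈ 848 W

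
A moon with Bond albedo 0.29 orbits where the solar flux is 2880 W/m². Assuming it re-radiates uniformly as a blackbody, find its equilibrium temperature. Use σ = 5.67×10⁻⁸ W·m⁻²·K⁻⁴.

Power absorbed = (1−a)S·πR²; power emitted = 4πR²σT⁴. Equating and cancelling πR²:
T = ((1−a)S / 4σ)^(1/4) = (2040 / (4 × 5.67×10⁻⁸))^(1/4) = (9.02×10^9)^(1/4).
T = 308 K.

T ≈ 308 K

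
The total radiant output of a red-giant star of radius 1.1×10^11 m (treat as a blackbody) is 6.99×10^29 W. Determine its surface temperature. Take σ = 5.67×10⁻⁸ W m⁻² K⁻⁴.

A = 4πr² = 4π × (1.1×10^11)² = 1.52×10^23 m².
From P = σAT⁴, T = (P / σA)^(1/4) = (6.99×10^29 / (5.67×10⁻⁸ × 1.52×10^23))^(1/4).
T = (8.11×10^13)^(1/4) = 3000 K.

T ≈ 3000 K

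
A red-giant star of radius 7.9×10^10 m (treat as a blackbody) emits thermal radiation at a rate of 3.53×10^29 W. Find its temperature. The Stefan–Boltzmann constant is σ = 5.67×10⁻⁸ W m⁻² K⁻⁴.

A = 4πr² = 4π × (7.9×10^10)² = 7.84×10^22 m².
From P = σAT⁴, T = (P / σA)^(1/4) = (3.53×10^29 / (5.67×10⁻⁸ × 7.84×10^22))^(1/4).
T = (7.94×10^13)^(1/4) = 2980 K.

T ≈ 2980 K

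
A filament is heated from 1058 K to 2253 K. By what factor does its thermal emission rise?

P ∝ T⁴, so the ratio is (2253/1058)⁴ = (2.129)⁴ = 20.6.

ratio ≈ 20.6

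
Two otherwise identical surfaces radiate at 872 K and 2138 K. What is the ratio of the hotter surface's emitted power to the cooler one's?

P ∝ T⁴, so the ratio is (2138/872)⁴ = (2.452)⁴ = 36.1.

ratio ≈ 36.1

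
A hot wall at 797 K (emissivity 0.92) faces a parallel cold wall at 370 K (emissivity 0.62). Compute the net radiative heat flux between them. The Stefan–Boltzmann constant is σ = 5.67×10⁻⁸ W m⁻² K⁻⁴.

For two large parallel gray plates, q = σ(T₁⁴ − T₂⁴) / (1/ε₁ + 1/ε₂ − 1).
1/ε₁ + 1/ε₂ − 1 = 1/0.92 + 1/0.62 − 1 = 1.700.
T₁⁴ − T₂⁴ = 4.03×10^11 − 1.87×10^10 = 3.85×10^11 K⁴.
q = 5.67×10⁻⁸ × 3.85×10^11 / 1.700 = 12800 W/m².

q ≈ 12800 W/m²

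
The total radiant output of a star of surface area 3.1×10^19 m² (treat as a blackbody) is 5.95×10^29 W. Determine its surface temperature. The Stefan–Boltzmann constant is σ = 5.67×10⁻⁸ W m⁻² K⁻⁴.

T ≈ 24100 K

From P = σAT⁴, T = (P / σA)^(1/4) = (5.95×10^29 / (5.67×10⁻⁸ × 3.10×10^19))^(1/4).
T = (3.39×10^17)^(1/4) = 24100 K.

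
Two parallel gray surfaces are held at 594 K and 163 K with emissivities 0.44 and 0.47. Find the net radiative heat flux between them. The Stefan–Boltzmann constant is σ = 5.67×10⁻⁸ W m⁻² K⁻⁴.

q ≈ 2060 W/m²

For two large parallel gray plates, q = σ(T₁⁴ − T₂⁴) / (1/ε₁ + 1/ε₂ − 1).
1/ε₁ + 1/ε₂ − 1 = 1/0.44 + 1/0.47 − 1 = 3.400.
T₁⁴ − T₂⁴ = 1.24×10^11 − 7.06×10^8 = 1.24×10^11 K⁴.
q = 5.67×10⁻⁸ × 1.24×10^11 / 3.400 = 2060 W/m².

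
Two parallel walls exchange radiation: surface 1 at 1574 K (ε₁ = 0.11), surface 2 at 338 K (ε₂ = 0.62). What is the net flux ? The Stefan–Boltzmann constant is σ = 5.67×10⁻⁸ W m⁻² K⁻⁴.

For two large parallel gray plates, q = σ(T₁⁴ − T₂⁴) / (1/ε₁ + 1/ε₂ − 1).
1/ε₁ + 1/ε₂ − 1 = 1/0.11 + 1/0.62 − 1 = 9.704.
T₁⁴ − T₂⁴ = 6.14×10^12 − 1.31×10^10 = 6.12×10^12 K⁴.
q = 5.67×10⁻⁸ × 6.12×10^12 / 9.704 = 35800 W/m².

q ≈ 35800 W/m²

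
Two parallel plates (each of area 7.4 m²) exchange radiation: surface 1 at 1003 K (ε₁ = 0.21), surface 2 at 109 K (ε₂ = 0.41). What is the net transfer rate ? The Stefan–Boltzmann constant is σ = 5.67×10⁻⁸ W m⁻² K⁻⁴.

For two large parallel gray plates, q = σ(T₁⁴ − T₂⁴) / (1/ε₁ + 1/ε₂ − 1).
1/ε₁ + 1/ε₂ − 1 = 1/0.21 + 1/0.41 − 1 = 6.201.
T₁⁴ − T₂⁴ = 1.01×10^12 − 1.41×10^8 = 1.01×10^12 K⁴.
q = 5.67×10⁻⁸ × 1.01×10^12 / 6.201 = 9250 W/m².
Q = q·A = 9250 × 7.4 = 68500 W.

Q ≈ 68500 W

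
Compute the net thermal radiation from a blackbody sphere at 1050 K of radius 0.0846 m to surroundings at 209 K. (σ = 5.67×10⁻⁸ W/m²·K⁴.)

A = 4πr² = 4π × (0.0846)² = 0.0899 m².
Q = σA(T⁴ − T_s⁴). T⁴ − T_s⁴ = (1050)⁴ − (209)⁴ = 1.22×10^12 − 1.91×10^9 = 1.21×10^12 K⁴.
Q = 5.67×10⁻⁸ × 0.0899 × 1.21×10^12 = 6190 W.

Q ≈ 6190 W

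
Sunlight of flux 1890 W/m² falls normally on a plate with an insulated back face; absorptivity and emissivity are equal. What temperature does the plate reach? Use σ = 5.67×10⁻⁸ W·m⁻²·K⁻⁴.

Absorbed flux αS = emitted flux εσT⁴ (one radiating face); with α = ε, T = (S/σ)^(1/4).
T = (1890 / 5.67×10⁻⁸)^(1/4) = (3.33×10^10)^(1/4).
T = 427 K.

T ≈ 427 K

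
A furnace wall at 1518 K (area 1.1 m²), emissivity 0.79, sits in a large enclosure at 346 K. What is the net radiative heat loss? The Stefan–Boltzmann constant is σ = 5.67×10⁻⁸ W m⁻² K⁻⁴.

Q ≈ 2.61×10^5 W

Q = εσA(T⁴ − T_s⁴). T⁴ − T_s⁴ = (1518)⁴ − (346)⁴ = 5.31×10^12 − 1.43×10^10 = 5.30×10^12 K⁴.
Q = 0.79 × 5.67×10⁻⁸ × 1.10 × 5.30×10^12 = 2.61×10^5 W.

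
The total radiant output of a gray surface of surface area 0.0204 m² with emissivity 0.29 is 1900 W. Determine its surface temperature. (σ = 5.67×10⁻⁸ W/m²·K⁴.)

From P = εσAT⁴, T = (P / εσA)^(1/4) = (1900 / (0.29 × 5.67×10⁻⁸ × 0.0204))^(1/4).
T = (5.66×10^12)^(1/4) = 1540 K.

T ≈ 1540 K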